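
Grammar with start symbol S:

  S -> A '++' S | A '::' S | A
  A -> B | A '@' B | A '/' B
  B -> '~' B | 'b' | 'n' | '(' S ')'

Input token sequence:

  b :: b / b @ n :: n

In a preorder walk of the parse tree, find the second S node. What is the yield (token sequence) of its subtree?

b / b @ n :: n

[S [A [B b]] :: [S [A [A [A [B b]] / [B b]] @ [B n]] :: [S [A [B n]]]]]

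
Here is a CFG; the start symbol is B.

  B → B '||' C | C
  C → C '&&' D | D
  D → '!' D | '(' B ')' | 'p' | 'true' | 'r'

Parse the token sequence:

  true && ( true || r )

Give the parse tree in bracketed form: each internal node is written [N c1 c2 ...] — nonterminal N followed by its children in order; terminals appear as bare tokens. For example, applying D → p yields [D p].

[B [C [C [D true]] && [D ( [B [B [C [D true]]] || [C [D r]]] )]]]

B
C
C && D
D && D
true && D
true && ( B )
true && ( B || C )
true && ( C || C )
true && ( D || C )
true && ( true || C )
true && ( true || D )
true && ( true || r )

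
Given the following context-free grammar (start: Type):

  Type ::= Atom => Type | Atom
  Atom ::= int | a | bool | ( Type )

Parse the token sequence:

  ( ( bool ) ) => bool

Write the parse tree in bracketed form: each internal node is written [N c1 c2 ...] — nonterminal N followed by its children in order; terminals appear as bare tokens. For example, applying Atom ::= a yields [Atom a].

Type
Atom => Type
( Type ) => Type
( Atom ) => Type
( ( Type ) ) => Type
( ( Atom ) ) => Type
( ( bool ) ) => Type
( ( bool ) ) => Atom
( ( bool ) ) => bool

[Type [Atom ( [Type [Atom ( [Type [Atom bool]] )]] )] => [Type [Atom bool]]]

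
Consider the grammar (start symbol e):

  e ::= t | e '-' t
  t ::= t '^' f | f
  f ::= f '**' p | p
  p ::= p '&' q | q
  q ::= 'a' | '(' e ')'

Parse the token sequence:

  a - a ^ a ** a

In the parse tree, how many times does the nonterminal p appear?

[e [e [t [f [p [q a]]]]] - [t [t [f [p [q a]]]] ^ [f [f [p [q a]]] ** [p [q a]]]]]

4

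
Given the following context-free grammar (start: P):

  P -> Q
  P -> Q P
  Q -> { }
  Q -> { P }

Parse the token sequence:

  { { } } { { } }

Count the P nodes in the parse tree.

4

[P [Q { [P [Q { }]] }] [P [Q { [P [Q { }]] }]]]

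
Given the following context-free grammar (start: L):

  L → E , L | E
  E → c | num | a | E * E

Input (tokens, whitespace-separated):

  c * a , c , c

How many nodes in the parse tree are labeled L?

3

[L [E [E c] * [E a]] , [L [E c] , [L [E c]]]]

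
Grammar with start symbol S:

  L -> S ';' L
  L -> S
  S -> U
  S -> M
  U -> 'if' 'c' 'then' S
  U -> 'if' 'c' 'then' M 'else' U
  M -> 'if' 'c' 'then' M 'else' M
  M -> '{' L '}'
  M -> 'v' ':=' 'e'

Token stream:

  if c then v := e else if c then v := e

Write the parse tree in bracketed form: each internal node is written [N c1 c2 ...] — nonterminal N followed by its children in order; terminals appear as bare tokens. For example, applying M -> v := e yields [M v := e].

S
U
if c then M else U
if c then v := e else U
if c then v := e else if c then S
if c then v := e else if c then M
if c then v := e else if c then v := e

[S [U if c then [M v := e] else [U if c then [S [M v := e]]]]]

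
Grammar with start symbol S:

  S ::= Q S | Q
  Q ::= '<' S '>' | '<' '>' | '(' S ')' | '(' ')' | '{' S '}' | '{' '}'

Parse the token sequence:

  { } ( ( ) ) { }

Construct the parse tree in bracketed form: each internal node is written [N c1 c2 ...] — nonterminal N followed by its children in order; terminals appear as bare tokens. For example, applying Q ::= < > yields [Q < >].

S
Q S
{ } S
{ } Q S
{ } ( S ) S
{ } ( Q ) S
{ } ( ( ) ) S
{ } ( ( ) ) Q
{ } ( ( ) ) { }

[S [Q { }] [S [Q ( [S [Q ( )]] )] [S [Q { }]]]]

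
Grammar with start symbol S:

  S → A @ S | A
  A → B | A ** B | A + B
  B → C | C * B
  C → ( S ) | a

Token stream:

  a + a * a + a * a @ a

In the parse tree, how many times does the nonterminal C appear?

6

[S [A [A [A [B [C a]]] + [B [C a] * [B [C a]]]] + [B [C a] * [B [C a]]]] @ [S [A [B [C a]]]]]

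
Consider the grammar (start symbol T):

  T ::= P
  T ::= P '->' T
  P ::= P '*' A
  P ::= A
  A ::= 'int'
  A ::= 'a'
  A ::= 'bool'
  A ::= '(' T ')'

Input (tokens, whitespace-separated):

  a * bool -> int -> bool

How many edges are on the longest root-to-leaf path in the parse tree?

[T [P [P [A a]] * [A bool]] -> [T [P [A int]] -> [T [P [A bool]]]]]

5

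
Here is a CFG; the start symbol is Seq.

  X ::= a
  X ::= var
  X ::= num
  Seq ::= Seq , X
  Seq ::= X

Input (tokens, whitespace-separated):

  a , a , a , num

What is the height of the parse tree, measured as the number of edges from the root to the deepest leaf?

[Seq [Seq [Seq [Seq [X a]] , [X a]] , [X a]] , [X num]]

5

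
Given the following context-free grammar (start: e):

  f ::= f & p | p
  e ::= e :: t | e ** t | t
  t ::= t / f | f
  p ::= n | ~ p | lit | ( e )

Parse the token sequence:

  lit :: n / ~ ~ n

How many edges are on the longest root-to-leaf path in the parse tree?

[e [e [t [f [p lit]]]] :: [t [t [f [p n]]] / [f [p ~ [p ~ [p n]]]]]]

6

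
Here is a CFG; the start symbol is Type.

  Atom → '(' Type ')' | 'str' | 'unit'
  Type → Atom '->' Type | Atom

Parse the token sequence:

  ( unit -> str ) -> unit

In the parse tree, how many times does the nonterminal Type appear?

[Type [Atom ( [Type [Atom unit] -> [Type [Atom str]]] )] -> [Type [Atom unit]]]

4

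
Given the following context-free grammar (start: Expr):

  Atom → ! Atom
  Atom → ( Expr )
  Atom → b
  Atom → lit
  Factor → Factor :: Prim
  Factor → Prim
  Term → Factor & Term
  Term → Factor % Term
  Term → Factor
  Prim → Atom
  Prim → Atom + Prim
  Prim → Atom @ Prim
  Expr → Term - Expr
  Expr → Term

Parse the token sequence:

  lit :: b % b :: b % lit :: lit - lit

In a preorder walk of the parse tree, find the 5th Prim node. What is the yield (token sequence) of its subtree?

lit

[Expr [Term [Factor [Factor [Prim [Atom lit]]] :: [Prim [Atom b]]] % [Term [Factor [Factor [Prim [Atom b]]] :: [Prim [Atom b]]] % [Term [Factor [Factor [Prim [Atom lit]]] :: [Prim [Atom lit]]]]]] - [Expr [Term [Factor [Prim [Atom lit]]]]]]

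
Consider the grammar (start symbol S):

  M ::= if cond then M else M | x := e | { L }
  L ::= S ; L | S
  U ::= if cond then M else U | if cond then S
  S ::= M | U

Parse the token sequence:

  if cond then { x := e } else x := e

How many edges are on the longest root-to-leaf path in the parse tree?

[S [M if cond then [M { [L [S [M x := e]]] }] else [M x := e]]]

6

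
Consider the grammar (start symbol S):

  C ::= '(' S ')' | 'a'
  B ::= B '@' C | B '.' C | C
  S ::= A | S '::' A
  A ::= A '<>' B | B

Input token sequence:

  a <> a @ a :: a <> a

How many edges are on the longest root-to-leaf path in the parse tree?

6

[S [S [A [A [B [C a]]] <> [B [B [C a]] @ [C a]]]] :: [A [A [B [C a]]] <> [B [C a]]]]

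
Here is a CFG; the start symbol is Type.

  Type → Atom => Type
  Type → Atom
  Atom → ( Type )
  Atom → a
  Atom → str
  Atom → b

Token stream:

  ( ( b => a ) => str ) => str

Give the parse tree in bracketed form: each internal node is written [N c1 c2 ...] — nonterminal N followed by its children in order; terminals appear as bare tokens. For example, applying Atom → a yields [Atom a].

Type
Atom => Type
( Type ) => Type
( Atom => Type ) => Type
( ( Type ) => Type ) => Type
( ( Atom => Type ) => Type ) => Type
( ( b => Type ) => Type ) => Type
( ( b => Atom ) => Type ) => Type
( ( b => a ) => Type ) => Type
( ( b => a ) => Atom ) => Type
( ( b => a ) => str ) => Type
( ( b => a ) => str ) => Atom
( ( b => a ) => str ) => str

[Type [Atom ( [Type [Atom ( [Type [Atom b] => [Type [Atom a]]] )] => [Type [Atom str]]] )] => [Type [Atom str]]]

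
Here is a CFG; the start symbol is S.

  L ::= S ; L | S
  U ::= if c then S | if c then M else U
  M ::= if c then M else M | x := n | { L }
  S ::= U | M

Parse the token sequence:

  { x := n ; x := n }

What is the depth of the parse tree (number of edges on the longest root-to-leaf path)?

[S [M { [L [S [M x := n]] ; [L [S [M x := n]]]] }]]

6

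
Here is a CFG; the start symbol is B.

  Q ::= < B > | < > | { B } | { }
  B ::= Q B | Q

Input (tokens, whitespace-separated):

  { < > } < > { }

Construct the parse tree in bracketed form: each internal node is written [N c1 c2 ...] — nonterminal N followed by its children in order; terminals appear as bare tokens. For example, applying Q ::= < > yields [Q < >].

B
Q B
{ B } B
{ Q } B
{ < > } B
{ < > } Q B
{ < > } < > B
{ < > } < > Q
{ < > } < > { }

[B [Q { [B [Q < >]] }] [B [Q < >] [B [Q { }]]]]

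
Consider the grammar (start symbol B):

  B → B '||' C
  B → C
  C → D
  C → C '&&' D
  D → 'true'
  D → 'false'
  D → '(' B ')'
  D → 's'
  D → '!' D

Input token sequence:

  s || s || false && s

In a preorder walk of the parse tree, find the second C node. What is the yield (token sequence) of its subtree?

[B [B [B [C [D s]]] || [C [D s]]] || [C [C [D false]] && [D s]]]

s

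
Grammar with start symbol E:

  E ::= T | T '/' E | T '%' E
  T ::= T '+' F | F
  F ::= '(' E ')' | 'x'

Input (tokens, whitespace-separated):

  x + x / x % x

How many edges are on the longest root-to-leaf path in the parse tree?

5

[E [T [T [F x]] + [F x]] / [E [T [F x]] % [E [T [F x]]]]]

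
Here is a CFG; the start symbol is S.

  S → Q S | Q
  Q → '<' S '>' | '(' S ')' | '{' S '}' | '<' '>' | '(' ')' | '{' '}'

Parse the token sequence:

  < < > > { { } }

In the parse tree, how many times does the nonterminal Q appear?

[S [Q < [S [Q < >]] >] [S [Q { [S [Q { }]] }]]]

4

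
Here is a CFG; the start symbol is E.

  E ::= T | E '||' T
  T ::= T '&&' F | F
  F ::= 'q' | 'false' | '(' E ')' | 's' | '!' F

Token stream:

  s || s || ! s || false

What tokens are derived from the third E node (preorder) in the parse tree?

s || s

[E [E [E [E [T [F s]]] || [T [F s]]] || [T [F ! [F s]]]] || [T [F false]]]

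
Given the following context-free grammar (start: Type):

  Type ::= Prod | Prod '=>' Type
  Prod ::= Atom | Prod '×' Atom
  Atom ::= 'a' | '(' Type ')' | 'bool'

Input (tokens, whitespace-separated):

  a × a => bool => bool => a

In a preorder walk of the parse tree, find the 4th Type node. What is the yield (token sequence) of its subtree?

a

[Type [Prod [Prod [Atom a]] × [Atom a]] => [Type [Prod [Atom bool]] => [Type [Prod [Atom bool]] => [Type [Prod [Atom a]]]]]]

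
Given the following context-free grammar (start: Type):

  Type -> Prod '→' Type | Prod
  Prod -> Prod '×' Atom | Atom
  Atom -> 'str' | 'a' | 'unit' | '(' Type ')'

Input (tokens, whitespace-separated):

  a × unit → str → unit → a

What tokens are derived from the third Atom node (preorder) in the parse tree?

[Type [Prod [Prod [Atom a]] × [Atom unit]] → [Type [Prod [Atom str]] → [Type [Prod [Atom unit]] → [Type [Prod [Atom a]]]]]]

str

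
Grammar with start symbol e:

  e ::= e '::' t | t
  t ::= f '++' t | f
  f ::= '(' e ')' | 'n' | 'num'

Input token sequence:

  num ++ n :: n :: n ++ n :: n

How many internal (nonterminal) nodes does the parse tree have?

[e [e [e [e [t [f num] ++ [t [f n]]]] :: [t [f n]]] :: [t [f n] ++ [t [f n]]]] :: [t [f n]]]

16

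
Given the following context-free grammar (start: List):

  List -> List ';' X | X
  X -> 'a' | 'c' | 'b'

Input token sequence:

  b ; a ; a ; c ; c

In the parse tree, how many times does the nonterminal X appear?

5

[List [List [List [List [List [X b]] ; [X a]] ; [X a]] ; [X c]] ; [X c]]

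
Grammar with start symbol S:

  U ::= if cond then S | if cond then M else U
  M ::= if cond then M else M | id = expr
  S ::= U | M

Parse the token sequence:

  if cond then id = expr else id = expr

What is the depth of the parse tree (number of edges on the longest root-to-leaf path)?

[S [M if cond then [M id = expr] else [M id = expr]]]

3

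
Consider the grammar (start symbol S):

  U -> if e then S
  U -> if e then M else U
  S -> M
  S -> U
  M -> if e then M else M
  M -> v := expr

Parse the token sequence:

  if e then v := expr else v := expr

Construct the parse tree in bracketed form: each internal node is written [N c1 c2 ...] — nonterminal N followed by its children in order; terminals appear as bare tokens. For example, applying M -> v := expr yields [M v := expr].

[S [M if e then [M v := expr] else [M v := expr]]]

S
M
if e then M else M
if e then v := expr else M
if e then v := expr else v := expr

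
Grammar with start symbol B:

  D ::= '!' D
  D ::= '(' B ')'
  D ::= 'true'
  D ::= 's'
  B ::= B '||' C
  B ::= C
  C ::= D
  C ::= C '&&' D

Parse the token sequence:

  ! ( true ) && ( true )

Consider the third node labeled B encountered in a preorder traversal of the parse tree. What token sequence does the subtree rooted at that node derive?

[B [C [C [D ! [D ( [B [C [D true]]] )]]] && [D ( [B [C [D true]]] )]]]

true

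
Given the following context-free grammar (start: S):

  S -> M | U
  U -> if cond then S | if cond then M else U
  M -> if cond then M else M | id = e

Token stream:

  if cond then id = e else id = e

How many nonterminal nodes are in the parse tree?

[S [M if cond then [M id = e] else [M id = e]]]

4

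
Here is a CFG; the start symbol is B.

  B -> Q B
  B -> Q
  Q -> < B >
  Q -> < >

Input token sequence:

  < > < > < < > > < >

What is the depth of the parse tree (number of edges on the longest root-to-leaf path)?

[B [Q < >] [B [Q < >] [B [Q < [B [Q < >]] >] [B [Q < >]]]]]

6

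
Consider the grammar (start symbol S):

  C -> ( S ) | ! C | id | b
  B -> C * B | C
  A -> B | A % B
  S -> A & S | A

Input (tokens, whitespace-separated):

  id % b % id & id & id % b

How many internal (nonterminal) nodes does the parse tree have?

21

[S [A [A [A [B [C id]]] % [B [C b]]] % [B [C id]]] & [S [A [B [C id]]] & [S [A [A [B [C id]]] % [B [C b]]]]]]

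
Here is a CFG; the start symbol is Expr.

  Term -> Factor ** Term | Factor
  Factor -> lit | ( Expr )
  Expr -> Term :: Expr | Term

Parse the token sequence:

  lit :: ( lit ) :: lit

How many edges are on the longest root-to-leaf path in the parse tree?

[Expr [Term [Factor lit]] :: [Expr [Term [Factor ( [Expr [Term [Factor lit]]] )]] :: [Expr [Term [Factor lit]]]]]

7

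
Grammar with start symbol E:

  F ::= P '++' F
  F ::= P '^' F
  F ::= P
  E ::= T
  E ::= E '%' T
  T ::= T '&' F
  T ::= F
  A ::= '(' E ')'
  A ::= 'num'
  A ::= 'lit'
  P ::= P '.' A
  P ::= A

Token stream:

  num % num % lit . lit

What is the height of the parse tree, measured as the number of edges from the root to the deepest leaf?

[E [E [E [T [F [P [A num]]]]] % [T [F [P [A num]]]]] % [T [F [P [P [A lit]] . [A lit]]]]]

7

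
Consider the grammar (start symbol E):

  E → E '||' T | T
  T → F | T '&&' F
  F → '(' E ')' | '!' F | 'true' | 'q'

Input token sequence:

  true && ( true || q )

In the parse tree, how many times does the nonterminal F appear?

4

[E [T [T [F true]] && [F ( [E [E [T [F true]]] || [T [F q]]] )]]]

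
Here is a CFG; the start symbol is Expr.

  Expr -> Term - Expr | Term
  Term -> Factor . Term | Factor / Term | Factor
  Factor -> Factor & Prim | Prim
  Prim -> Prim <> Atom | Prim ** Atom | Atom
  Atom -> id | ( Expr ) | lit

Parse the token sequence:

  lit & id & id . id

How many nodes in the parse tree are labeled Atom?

[Expr [Term [Factor [Factor [Factor [Prim [Atom lit]]] & [Prim [Atom id]]] & [Prim [Atom id]]] . [Term [Factor [Prim [Atom id]]]]]]

4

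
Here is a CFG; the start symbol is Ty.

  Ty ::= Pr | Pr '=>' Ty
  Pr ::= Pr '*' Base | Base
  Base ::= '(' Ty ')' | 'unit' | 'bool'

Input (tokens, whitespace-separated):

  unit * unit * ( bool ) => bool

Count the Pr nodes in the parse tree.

5

[Ty [Pr [Pr [Pr [Base unit]] * [Base unit]] * [Base ( [Ty [Pr [Base bool]]] )]] => [Ty [Pr [Base bool]]]]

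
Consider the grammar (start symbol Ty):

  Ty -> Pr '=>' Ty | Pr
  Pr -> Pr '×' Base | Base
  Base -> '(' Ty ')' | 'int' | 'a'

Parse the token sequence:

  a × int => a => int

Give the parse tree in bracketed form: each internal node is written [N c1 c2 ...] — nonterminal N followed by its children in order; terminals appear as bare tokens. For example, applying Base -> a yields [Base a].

[Ty [Pr [Pr [Base a]] × [Base int]] => [Ty [Pr [Base a]] => [Ty [Pr [Base int]]]]]

Ty
Pr => Ty
Pr × Base => Ty
Base × Base => Ty
a × Base => Ty
a × int => Ty
a × int => Pr => Ty
a × int => Base => Ty
a × int => a => Ty
a × int => a => Pr
a × int => a => Base
a × int => a => int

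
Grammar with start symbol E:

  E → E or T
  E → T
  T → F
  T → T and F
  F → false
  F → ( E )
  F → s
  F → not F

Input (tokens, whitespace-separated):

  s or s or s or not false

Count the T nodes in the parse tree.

4

[E [E [E [E [T [F s]]] or [T [F s]]] or [T [F s]]] or [T [F not [F false]]]]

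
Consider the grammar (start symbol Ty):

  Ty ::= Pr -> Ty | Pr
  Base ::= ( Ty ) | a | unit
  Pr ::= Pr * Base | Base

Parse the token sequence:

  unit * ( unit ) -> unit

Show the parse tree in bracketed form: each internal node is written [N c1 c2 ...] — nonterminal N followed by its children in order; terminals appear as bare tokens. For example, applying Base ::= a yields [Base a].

Ty
Pr -> Ty
Pr * Base -> Ty
Base * Base -> Ty
unit * Base -> Ty
unit * ( Ty ) -> Ty
unit * ( Pr ) -> Ty
unit * ( Base ) -> Ty
unit * ( unit ) -> Ty
unit * ( unit ) -> Pr
unit * ( unit ) -> Base
unit * ( unit ) -> unit

[Ty [Pr [Pr [Base unit]] * [Base ( [Ty [Pr [Base unit]]] )]] -> [Ty [Pr [Base unit]]]]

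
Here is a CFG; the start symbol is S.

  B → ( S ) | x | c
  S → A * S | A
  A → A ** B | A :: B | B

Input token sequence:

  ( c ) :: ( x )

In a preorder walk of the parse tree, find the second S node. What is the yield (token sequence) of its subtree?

c

[S [A [A [B ( [S [A [B c]]] )]] :: [B ( [S [A [B x]]] )]]]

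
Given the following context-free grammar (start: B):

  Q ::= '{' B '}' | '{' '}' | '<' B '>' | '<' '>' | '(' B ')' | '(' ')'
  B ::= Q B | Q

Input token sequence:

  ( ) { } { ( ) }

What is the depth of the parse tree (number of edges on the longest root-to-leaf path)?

6

[B [Q ( )] [B [Q { }] [B [Q { [B [Q ( )]] }]]]]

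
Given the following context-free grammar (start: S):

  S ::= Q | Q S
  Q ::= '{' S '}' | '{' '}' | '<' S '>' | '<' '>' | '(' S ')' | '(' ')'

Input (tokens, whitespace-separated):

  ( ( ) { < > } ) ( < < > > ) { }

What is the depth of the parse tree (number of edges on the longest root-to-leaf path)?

[S [Q ( [S [Q ( )] [S [Q { [S [Q < >]] }]]] )] [S [Q ( [S [Q < [S [Q < >]] >]] )] [S [Q { }]]]]

7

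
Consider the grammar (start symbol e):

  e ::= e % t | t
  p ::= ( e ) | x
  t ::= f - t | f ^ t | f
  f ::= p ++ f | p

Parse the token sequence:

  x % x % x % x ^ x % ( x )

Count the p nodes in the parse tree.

[e [e [e [e [e [t [f [p x]]]] % [t [f [p x]]]] % [t [f [p x]]]] % [t [f [p x]] ^ [t [f [p x]]]]] % [t [f [p ( [e [t [f [p x]]]] )]]]]

7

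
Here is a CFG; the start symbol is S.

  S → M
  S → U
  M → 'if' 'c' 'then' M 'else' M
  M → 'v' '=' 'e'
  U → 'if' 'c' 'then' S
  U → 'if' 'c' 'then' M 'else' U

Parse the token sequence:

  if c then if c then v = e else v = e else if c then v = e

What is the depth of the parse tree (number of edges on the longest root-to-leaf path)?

5

[S [U if c then [M if c then [M v = e] else [M v = e]] else [U if c then [S [M v = e]]]]]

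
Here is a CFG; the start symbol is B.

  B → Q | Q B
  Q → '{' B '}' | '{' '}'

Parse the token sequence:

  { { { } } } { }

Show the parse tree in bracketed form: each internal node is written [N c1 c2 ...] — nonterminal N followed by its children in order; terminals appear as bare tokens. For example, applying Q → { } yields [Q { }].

B
Q B
{ B } B
{ Q } B
{ { B } } B
{ { Q } } B
{ { { } } } B
{ { { } } } Q
{ { { } } } { }

[B [Q { [B [Q { [B [Q { }]] }]] }] [B [Q { }]]]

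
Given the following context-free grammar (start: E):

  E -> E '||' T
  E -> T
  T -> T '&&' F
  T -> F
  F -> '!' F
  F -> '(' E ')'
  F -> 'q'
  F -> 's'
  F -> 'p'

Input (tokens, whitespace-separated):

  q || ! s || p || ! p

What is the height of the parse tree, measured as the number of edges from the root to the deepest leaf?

6

[E [E [E [E [T [F q]]] || [T [F ! [F s]]]] || [T [F p]]] || [T [F ! [F p]]]]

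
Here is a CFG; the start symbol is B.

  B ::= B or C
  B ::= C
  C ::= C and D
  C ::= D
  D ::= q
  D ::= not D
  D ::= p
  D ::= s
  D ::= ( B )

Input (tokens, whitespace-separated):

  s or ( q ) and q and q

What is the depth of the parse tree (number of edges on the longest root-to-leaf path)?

8

[B [B [C [D s]]] or [C [C [C [D ( [B [C [D q]]] )]] and [D q]] and [D q]]]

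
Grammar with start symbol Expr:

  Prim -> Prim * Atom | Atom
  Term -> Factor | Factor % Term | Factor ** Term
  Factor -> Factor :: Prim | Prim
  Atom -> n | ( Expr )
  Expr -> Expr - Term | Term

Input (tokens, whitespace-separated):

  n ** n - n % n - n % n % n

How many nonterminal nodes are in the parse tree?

31

[Expr [Expr [Expr [Term [Factor [Prim [Atom n]]] ** [Term [Factor [Prim [Atom n]]]]]] - [Term [Factor [Prim [Atom n]]] % [Term [Factor [Prim [Atom n]]]]]] - [Term [Factor [Prim [Atom n]]] % [Term [Factor [Prim [Atom n]]] % [Term [Factor [Prim [Atom n]]]]]]]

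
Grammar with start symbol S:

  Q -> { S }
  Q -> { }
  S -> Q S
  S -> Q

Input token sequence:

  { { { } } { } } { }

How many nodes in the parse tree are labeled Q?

[S [Q { [S [Q { [S [Q { }]] }] [S [Q { }]]] }] [S [Q { }]]]

5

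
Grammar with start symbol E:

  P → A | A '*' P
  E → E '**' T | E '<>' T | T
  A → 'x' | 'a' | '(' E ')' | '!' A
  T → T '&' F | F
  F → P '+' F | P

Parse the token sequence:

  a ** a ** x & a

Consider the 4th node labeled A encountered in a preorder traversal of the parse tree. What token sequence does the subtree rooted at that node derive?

a

[E [E [E [T [F [P [A a]]]]] ** [T [F [P [A a]]]]] ** [T [T [F [P [A x]]]] & [F [P [A a]]]]]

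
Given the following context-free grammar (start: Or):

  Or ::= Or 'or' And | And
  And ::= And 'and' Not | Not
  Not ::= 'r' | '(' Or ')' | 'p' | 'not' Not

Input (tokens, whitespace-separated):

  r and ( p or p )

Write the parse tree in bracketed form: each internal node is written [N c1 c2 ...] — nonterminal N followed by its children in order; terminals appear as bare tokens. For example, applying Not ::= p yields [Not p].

[Or [And [And [Not r]] and [Not ( [Or [Or [And [Not p]]] or [And [Not p]]] )]]]

Or
And
And and Not
Not and Not
r and Not
r and ( Or )
r and ( Or or And )
r and ( And or And )
r and ( Not or And )
r and ( p or And )
r and ( p or Not )
r and ( p or p )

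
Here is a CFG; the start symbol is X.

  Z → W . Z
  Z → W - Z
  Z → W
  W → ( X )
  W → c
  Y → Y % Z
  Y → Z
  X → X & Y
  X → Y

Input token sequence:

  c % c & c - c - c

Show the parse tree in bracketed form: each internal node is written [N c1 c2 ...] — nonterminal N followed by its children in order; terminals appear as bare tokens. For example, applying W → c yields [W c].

X
X & Y
Y & Y
Y % Z & Y
Z % Z & Y
W % Z & Y
c % Z & Y
c % W & Y
c % c & Y
c % c & Z
c % c & W - Z
c % c & c - Z
c % c & c - W - Z
c % c & c - c - Z
c % c & c - c - W
c % c & c - c - c

[X [X [Y [Y [Z [W c]]] % [Z [W c]]]] & [Y [Z [W c] - [Z [W c] - [Z [W c]]]]]]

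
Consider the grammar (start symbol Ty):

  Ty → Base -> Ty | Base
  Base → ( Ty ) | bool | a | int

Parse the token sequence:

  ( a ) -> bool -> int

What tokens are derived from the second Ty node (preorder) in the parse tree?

[Ty [Base ( [Ty [Base a]] )] -> [Ty [Base bool] -> [Ty [Base int]]]]

a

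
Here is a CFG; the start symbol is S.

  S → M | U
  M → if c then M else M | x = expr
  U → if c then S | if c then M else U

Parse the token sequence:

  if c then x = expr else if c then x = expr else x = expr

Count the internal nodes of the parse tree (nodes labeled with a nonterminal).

6

[S [M if c then [M x = expr] else [M if c then [M x = expr] else [M x = expr]]]]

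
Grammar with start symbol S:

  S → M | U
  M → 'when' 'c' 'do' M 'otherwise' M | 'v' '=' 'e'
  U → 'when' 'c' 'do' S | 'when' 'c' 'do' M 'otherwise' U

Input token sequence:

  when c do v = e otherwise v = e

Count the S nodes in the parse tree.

1

[S [M when c do [M v = e] otherwise [M v = e]]]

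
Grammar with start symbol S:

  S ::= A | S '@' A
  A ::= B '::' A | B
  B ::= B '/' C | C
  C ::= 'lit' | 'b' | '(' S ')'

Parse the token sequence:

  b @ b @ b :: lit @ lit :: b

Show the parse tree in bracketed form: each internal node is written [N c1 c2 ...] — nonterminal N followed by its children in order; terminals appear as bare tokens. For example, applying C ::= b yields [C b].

[S [S [S [S [A [B [C b]]]] @ [A [B [C b]]]] @ [A [B [C b]] :: [A [B [C lit]]]]] @ [A [B [C lit]] :: [A [B [C b]]]]]

S
S @ A
S @ A @ A
S @ A @ A @ A
A @ A @ A @ A
B @ A @ A @ A
C @ A @ A @ A
b @ A @ A @ A
b @ B @ A @ A
b @ C @ A @ A
b @ b @ A @ A
b @ b @ B :: A @ A
b @ b @ C :: A @ A
b @ b @ b :: A @ A
b @ b @ b :: B @ A
b @ b @ b :: C @ A
b @ b @ b :: lit @ A
b @ b @ b :: lit @ B :: A
b @ b @ b :: lit @ C :: A
b @ b @ b :: lit @ lit :: A
b @ b @ b :: lit @ lit :: B
b @ b @ b :: lit @ lit :: C
b @ b @ b :: lit @ lit :: b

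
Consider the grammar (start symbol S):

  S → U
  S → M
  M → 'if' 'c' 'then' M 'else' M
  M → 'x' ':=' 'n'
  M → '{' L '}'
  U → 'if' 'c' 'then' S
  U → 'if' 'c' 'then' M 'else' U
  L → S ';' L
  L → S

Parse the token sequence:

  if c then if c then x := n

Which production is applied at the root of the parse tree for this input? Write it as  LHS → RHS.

[S [U if c then [S [U if c then [S [M x := n]]]]]]

S → U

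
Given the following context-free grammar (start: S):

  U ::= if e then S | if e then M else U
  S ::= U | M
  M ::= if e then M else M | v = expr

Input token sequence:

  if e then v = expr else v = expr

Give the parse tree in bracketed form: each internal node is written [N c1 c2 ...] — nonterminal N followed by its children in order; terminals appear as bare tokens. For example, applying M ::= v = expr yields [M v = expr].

S
M
if e then M else M
if e then v = expr else M
if e then v = expr else v = expr

[S [M if e then [M v = expr] else [M v = expr]]]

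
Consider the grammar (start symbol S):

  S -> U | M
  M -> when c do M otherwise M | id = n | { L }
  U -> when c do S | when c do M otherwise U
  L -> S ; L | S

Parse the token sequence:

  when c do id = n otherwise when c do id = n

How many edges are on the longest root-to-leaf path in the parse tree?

[S [U when c do [M id = n] otherwise [U when c do [S [M id = n]]]]]

5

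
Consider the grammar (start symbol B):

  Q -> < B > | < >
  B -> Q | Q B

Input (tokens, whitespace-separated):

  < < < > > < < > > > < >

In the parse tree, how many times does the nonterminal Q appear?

6

[B [Q < [B [Q < [B [Q < >]] >] [B [Q < [B [Q < >]] >]]] >] [B [Q < >]]]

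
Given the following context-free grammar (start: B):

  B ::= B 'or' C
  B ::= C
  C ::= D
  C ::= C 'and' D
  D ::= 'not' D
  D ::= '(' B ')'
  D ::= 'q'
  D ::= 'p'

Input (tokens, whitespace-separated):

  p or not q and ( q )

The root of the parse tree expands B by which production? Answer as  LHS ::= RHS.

[B [B [C [D p]]] or [C [C [D not [D q]]] and [D ( [B [C [D q]]] )]]]

B ::= B 'or' C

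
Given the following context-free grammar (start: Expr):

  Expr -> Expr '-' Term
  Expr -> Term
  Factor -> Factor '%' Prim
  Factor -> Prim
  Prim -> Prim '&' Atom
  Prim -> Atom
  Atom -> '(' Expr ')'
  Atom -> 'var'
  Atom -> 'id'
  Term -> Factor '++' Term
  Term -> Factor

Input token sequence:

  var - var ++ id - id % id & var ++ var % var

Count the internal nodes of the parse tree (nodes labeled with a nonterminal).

[Expr [Expr [Expr [Term [Factor [Prim [Atom var]]]]] - [Term [Factor [Prim [Atom var]]] ++ [Term [Factor [Prim [Atom id]]]]]] - [Term [Factor [Factor [Prim [Atom id]]] % [Prim [Prim [Atom id]] & [Atom var]]] ++ [Term [Factor [Factor [Prim [Atom var]]] % [Prim [Atom var]]]]]]

31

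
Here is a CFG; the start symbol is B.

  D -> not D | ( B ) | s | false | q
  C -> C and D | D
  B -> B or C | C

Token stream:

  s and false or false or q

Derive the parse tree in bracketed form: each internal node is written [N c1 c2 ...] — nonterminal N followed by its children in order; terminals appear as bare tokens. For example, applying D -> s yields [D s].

B
B or C
B or C or C
C or C or C
C and D or C or C
D and D or C or C
s and D or C or C
s and false or C or C
s and false or D or C
s and false or false or C
s and false or false or D
s and false or false or q

[B [B [B [C [C [D s]] and [D false]]] or [C [D false]]] or [C [D q]]]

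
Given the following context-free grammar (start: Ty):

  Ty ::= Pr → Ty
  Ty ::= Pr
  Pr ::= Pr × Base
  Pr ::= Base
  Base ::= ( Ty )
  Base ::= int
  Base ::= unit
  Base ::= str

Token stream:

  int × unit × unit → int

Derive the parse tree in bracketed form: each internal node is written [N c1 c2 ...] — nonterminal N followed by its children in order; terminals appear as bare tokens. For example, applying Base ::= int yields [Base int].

Ty
Pr → Ty
Pr × Base → Ty
Pr × Base × Base → Ty
Base × Base × Base → Ty
int × Base × Base → Ty
int × unit × Base → Ty
int × unit × unit → Ty
int × unit × unit → Pr
int × unit × unit → Base
int × unit × unit → int

[Ty [Pr [Pr [Pr [Base int]] × [Base unit]] × [Base unit]] → [Ty [Pr [Base int]]]]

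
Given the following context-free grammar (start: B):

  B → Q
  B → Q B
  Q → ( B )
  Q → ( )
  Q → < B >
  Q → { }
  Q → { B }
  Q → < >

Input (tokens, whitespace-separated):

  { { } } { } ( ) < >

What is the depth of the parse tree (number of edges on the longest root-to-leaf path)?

[B [Q { [B [Q { }]] }] [B [Q { }] [B [Q ( )] [B [Q < >]]]]]

5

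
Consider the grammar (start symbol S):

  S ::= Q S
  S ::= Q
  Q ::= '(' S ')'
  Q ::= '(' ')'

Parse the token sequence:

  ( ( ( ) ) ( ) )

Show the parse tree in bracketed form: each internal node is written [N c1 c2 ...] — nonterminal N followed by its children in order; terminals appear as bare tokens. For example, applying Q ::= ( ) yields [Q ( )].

[S [Q ( [S [Q ( [S [Q ( )]] )] [S [Q ( )]]] )]]

S
Q
( S )
( Q S )
( ( S ) S )
( ( Q ) S )
( ( ( ) ) S )
( ( ( ) ) Q )
( ( ( ) ) ( ) )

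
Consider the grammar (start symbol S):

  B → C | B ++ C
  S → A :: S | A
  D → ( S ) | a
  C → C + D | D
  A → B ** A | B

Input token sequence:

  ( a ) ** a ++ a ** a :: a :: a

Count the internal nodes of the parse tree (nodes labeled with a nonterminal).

[S [A [B [C [D ( [S [A [B [C [D a]]]]] )]]] ** [A [B [B [C [D a]]] ++ [C [D a]]] ** [A [B [C [D a]]]]]] :: [S [A [B [C [D a]]]] :: [S [A [B [C [D a]]]]]]]

31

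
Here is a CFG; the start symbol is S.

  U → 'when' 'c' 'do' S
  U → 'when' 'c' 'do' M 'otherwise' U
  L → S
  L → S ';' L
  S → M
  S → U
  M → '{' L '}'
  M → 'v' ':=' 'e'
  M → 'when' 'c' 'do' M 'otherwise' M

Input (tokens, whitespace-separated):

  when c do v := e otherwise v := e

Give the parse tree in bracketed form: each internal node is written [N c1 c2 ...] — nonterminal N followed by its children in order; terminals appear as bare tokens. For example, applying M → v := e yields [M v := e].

S
M
when c do M otherwise M
when c do v := e otherwise M
when c do v := e otherwise v := e

[S [M when c do [M v := e] otherwise [M v := e]]]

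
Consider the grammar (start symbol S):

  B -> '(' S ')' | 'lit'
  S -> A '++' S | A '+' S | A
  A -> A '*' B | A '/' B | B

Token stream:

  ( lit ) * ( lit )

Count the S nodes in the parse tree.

3

[S [A [A [B ( [S [A [B lit]]] )]] * [B ( [S [A [B lit]]] )]]]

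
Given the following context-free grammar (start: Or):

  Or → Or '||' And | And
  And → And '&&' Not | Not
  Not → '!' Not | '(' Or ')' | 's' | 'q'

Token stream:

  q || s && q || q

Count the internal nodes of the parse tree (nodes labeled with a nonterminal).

[Or [Or [Or [And [Not q]]] || [And [And [Not s]] && [Not q]]] || [And [Not q]]]

11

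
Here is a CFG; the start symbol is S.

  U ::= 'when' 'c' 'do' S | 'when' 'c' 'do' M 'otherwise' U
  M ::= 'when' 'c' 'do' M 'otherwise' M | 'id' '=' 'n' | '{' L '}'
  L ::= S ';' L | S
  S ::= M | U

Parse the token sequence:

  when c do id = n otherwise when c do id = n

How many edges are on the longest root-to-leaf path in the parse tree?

[S [U when c do [M id = n] otherwise [U when c do [S [M id = n]]]]]

5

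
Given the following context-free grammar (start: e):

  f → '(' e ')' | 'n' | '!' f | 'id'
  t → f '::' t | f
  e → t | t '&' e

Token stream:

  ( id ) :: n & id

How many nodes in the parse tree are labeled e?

[e [t [f ( [e [t [f id]]] )] :: [t [f n]]] & [e [t [f id]]]]

3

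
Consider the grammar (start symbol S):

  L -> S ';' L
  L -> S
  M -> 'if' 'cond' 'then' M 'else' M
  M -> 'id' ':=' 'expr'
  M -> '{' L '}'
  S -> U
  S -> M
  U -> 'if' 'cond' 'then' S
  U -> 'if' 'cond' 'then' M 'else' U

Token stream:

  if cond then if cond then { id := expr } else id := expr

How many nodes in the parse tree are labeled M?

4

[S [U if cond then [S [M if cond then [M { [L [S [M id := expr]]] }] else [M id := expr]]]]]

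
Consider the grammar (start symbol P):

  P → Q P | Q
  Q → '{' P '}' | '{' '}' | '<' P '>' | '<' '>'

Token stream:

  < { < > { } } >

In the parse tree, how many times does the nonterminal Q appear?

[P [Q < [P [Q { [P [Q < >] [P [Q { }]]] }]] >]]

4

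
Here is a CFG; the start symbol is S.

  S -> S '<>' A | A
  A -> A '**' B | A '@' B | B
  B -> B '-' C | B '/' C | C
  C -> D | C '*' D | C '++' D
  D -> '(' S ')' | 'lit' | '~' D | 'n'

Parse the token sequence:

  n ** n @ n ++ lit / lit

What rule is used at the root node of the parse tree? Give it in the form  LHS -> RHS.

S -> A

[S [A [A [A [B [C [D n]]]] ** [B [C [D n]]]] @ [B [B [C [C [D n]] ++ [D lit]]] / [C [D lit]]]]]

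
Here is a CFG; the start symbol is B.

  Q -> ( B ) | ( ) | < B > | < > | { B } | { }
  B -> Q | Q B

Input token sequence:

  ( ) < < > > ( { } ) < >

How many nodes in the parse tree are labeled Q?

[B [Q ( )] [B [Q < [B [Q < >]] >] [B [Q ( [B [Q { }]] )] [B [Q < >]]]]]

6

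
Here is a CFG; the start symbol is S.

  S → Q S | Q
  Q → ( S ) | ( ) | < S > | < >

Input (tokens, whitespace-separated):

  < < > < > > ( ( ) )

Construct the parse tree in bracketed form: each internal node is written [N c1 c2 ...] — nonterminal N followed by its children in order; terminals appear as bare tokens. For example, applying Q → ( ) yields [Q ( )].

S
Q S
< S > S
< Q S > S
< < > S > S
< < > Q > S
< < > < > > S
< < > < > > Q
< < > < > > ( S )
< < > < > > ( Q )
< < > < > > ( ( ) )

[S [Q < [S [Q < >] [S [Q < >]]] >] [S [Q ( [S [Q ( )]] )]]]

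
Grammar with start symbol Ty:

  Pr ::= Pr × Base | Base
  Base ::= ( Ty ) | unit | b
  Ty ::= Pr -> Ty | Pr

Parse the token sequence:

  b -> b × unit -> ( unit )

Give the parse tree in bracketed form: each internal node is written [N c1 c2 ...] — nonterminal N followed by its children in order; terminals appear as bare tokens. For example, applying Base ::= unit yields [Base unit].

[Ty [Pr [Base b]] -> [Ty [Pr [Pr [Base b]] × [Base unit]] -> [Ty [Pr [Base ( [Ty [Pr [Base unit]]] )]]]]]

Ty
Pr -> Ty
Base -> Ty
b -> Ty
b -> Pr -> Ty
b -> Pr × Base -> Ty
b -> Base × Base -> Ty
b -> b × Base -> Ty
b -> b × unit -> Ty
b -> b × unit -> Pr
b -> b × unit -> Base
b -> b × unit -> ( Ty )
b -> b × unit -> ( Pr )
b -> b × unit -> ( Base )
b -> b × unit -> ( unit )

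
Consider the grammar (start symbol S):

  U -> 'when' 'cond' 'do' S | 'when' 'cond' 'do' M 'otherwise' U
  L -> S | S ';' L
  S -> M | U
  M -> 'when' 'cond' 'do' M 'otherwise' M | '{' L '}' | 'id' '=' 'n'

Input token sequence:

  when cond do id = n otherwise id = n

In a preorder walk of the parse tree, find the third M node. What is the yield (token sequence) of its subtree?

[S [M when cond do [M id = n] otherwise [M id = n]]]

id = n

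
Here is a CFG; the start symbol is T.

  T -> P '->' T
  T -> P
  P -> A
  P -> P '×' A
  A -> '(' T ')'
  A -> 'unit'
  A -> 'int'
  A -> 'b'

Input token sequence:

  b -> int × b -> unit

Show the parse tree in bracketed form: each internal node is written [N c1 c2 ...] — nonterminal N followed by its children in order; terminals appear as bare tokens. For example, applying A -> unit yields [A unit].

[T [P [A b]] -> [T [P [P [A int]] × [A b]] -> [T [P [A unit]]]]]

T
P -> T
A -> T
b -> T
b -> P -> T
b -> P × A -> T
b -> A × A -> T
b -> int × A -> T
b -> int × b -> T
b -> int × b -> P
b -> int × b -> A
b -> int × b -> unit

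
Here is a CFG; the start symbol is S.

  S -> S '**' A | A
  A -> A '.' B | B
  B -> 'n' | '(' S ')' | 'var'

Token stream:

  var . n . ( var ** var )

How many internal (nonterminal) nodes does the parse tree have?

[S [A [A [A [B var]] . [B n]] . [B ( [S [S [A [B var]]] ** [A [B var]]] )]]]

13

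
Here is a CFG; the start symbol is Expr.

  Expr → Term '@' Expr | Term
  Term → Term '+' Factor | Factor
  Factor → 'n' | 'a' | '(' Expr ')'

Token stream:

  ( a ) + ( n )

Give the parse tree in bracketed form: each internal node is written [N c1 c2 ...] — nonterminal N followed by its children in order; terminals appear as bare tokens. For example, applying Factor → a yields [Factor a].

Expr
Term
Term + Factor
Factor + Factor
( Expr ) + Factor
( Term ) + Factor
( Factor ) + Factor
( a ) + Factor
( a ) + ( Expr )
( a ) + ( Term )
( a ) + ( Factor )
( a ) + ( n )

[Expr [Term [Term [Factor ( [Expr [Term [Factor a]]] )]] + [Factor ( [Expr [Term [Factor n]]] )]]]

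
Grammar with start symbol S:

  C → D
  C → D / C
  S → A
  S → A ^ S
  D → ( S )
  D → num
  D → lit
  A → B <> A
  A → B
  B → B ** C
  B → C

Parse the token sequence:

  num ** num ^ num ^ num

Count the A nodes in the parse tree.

3

[S [A [B [B [C [D num]]] ** [C [D num]]]] ^ [S [A [B [C [D num]]]] ^ [S [A [B [C [D num]]]]]]]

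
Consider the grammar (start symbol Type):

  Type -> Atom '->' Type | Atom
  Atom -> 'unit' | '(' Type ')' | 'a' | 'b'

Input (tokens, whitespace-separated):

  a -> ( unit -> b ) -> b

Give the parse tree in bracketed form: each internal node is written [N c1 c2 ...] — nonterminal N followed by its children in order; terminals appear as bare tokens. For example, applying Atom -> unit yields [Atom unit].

[Type [Atom a] -> [Type [Atom ( [Type [Atom unit] -> [Type [Atom b]]] )] -> [Type [Atom b]]]]

Type
Atom -> Type
a -> Type
a -> Atom -> Type
a -> ( Type ) -> Type
a -> ( Atom -> Type ) -> Type
a -> ( unit -> Type ) -> Type
a -> ( unit -> Atom ) -> Type
a -> ( unit -> b ) -> Type
a -> ( unit -> b ) -> Atom
a -> ( unit -> b ) -> b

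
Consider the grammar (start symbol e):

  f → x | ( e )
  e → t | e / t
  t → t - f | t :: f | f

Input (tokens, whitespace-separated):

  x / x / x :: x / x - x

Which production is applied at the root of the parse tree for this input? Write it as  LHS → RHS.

e → e / t

[e [e [e [e [t [f x]]] / [t [f x]]] / [t [t [f x]] :: [f x]]] / [t [t [f x]] - [f x]]]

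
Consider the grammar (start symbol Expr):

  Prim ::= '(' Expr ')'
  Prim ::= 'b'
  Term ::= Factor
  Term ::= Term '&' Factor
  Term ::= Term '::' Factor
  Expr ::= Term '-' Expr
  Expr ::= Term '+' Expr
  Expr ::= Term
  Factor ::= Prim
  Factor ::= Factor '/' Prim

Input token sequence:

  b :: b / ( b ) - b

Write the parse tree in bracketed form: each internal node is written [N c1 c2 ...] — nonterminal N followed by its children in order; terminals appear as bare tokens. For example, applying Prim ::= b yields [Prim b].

Expr
Term - Expr
Term :: Factor - Expr
Factor :: Factor - Expr
Prim :: Factor - Expr
b :: Factor - Expr
b :: Factor / Prim - Expr
b :: Prim / Prim - Expr
b :: b / Prim - Expr
b :: b / ( Expr ) - Expr
b :: b / ( Term ) - Expr
b :: b / ( Factor ) - Expr
b :: b / ( Prim ) - Expr
b :: b / ( b ) - Expr
b :: b / ( b ) - Term
b :: b / ( b ) - Factor
b :: b / ( b ) - Prim
b :: b / ( b ) - b

[Expr [Term [Term [Factor [Prim b]]] :: [Factor [Factor [Prim b]] / [Prim ( [Expr [Term [Factor [Prim b]]]] )]]] - [Expr [Term [Factor [Prim b]]]]]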